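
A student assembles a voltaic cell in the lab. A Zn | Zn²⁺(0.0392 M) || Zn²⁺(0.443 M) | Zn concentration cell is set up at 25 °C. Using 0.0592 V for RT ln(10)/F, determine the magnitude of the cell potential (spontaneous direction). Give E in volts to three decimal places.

+0.031 V

For a concentration cell E°cell = 0. The 0.443 M side is the cathode (reduction is favoured where [Zn²⁺] is higher).
With n = 2, E = −(0.0592/2) log([Zn²⁺]ₐₙ/[Zn²⁺]꜀ₐₜ) = −(0.0592/2) log(0.0392/0.443) = −(0.0592/2)(-1.053) = +0.031 V.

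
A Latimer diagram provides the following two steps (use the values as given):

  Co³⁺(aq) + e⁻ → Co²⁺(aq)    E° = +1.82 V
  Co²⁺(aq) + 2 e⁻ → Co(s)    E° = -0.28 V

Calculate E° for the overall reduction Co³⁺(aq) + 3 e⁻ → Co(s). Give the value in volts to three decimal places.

Since ΔG° = −nFE° is additive over sequential reductions, n₃E°₃ = n₁E°₁ + n₂E°₂.
E°₃ = (1×+1.82 + 2×-0.28) / 3 = (+1.260) / 3 = +0.420 V.
Simply averaging or adding the two E° values would be wrong; the electron-weighted sum is required.

+0.420 V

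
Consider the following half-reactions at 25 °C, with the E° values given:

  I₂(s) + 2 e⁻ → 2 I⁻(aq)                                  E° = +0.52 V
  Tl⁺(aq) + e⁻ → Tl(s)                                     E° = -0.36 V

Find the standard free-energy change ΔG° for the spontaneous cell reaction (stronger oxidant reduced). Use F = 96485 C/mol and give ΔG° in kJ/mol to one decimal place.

I₂/I⁻ (E° = +0.52 V) is the cathode; Tl⁺/Tl (E° = -0.36 V) is the anode, so E°cell = +0.88 V.
Balancing electrons gives n = 2 (lcm of 2 and 1).
ΔG° = −nFE° = −(2)(96485)(+0.88) = -169,814 J = -169.8 kJ/mol.

-169.8 kJ/mol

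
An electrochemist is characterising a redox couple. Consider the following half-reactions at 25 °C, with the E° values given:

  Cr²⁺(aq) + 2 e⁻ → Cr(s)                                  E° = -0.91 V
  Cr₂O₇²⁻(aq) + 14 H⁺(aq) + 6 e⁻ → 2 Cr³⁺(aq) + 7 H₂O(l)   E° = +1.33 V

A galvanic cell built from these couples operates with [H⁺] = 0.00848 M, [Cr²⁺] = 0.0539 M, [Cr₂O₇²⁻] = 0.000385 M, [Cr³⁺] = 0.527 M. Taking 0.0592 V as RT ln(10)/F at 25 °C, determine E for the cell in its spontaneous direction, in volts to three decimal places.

Cr₂O₇²⁻/Cr³⁺ is the cathode (higher E°), Cr²⁺/Cr the anode: E°cell = +1.33 − (-0.91) = +2.24 V, n = 6.
Overall: Cr₂O₇²⁻(aq) + 14 H⁺(aq) + 3 Cr(s) → 2 Cr³⁺(aq) + 7 H₂O(l) + 3 Cr²⁺(aq)
Q = [Cr³⁺]^2·[Cr²⁺]^3 / ([Cr₂O₇²⁻]·[H⁺]^14); log Q = 28.055.
E = E° − (0.0592/n) log Q = +2.24 − (0.0592/6)(28.055) = +1.963 V.

+1.963 V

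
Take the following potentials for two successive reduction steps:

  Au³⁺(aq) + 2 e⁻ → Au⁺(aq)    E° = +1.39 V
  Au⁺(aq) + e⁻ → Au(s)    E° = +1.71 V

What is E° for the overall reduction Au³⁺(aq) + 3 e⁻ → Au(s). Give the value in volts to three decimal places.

Standard free energies of sequential steps add: ΔG°₃ = ΔG°₁ + ΔG°₂, so n₃E°₃ = n₁E°₁ + n₂E°₂.
E°₃ = (2×+1.39 + 1×+1.71) / 3 = (+4.490) / 3 = +1.497 V.

+1.497 V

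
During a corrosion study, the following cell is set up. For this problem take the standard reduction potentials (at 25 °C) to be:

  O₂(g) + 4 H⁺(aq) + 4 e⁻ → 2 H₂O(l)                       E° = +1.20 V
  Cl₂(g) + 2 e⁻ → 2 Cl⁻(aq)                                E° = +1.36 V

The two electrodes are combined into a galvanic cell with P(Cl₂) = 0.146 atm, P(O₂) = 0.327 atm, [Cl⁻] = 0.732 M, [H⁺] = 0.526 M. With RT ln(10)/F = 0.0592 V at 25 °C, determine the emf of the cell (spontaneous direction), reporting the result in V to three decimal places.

+0.167 V

Cl₂/Cl⁻ is the cathode (higher E°), O₂/H₂O the anode: E°cell = +1.36 − (+1.20) = +0.16 V, n = 4.
Overall: 2 Cl₂(g) + 2 H₂O(l) → 4 Cl⁻(aq) + O₂(g) + 4 H⁺(aq)
Q = [Cl⁻]^4·P(O₂)·[H⁺]^4 / (P(Cl₂)^2); log Q = -0.472.
E = E° − (0.0592/n) log Q = +0.16 − (0.0592/4)(-0.472) = +0.167 V.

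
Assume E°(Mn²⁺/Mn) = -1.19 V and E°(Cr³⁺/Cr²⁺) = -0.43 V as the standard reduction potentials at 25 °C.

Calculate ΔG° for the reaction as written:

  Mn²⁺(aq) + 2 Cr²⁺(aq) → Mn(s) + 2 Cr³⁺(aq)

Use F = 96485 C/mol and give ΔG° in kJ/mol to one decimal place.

+146.7 kJ/mol

As written, Mn²⁺/Mn is reduced (cathode) and Cr³⁺/Cr²⁺ is oxidised (anode), so E°cell = (-1.19) − (-0.43) = -0.76 V.
Balancing electrons gives n = 2.
ΔG° = −nFE° = −(2)(96485)(-0.76) = 146,657 J = +146.7 kJ/mol.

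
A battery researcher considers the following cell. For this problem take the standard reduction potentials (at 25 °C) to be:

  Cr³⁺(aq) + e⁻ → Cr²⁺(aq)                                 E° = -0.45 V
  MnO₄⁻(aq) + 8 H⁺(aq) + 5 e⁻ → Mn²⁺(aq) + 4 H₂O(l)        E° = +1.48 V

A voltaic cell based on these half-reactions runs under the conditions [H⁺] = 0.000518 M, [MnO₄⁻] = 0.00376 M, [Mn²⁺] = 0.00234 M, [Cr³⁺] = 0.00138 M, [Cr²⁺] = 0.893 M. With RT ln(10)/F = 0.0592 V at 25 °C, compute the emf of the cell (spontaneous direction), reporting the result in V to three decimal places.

+1.788 V

MnO₄⁻/Mn²⁺ is the cathode (higher E°), Cr³⁺/Cr²⁺ the anode: E°cell = +1.48 − (-0.45) = +1.93 V, n = 5.
Overall: MnO₄⁻(aq) + 8 H⁺(aq) + 5 Cr²⁺(aq) → Mn²⁺(aq) + 4 H₂O(l) + 5 Cr³⁺(aq)
Q = [Mn²⁺]·[Cr³⁺]^5 / ([MnO₄⁻]·[H⁺]^8·[Cr²⁺]^5); log Q = 12.025.
E = E° − (0.0592/n) log Q = +1.93 − (0.0592/5)(12.025) = +1.788 V.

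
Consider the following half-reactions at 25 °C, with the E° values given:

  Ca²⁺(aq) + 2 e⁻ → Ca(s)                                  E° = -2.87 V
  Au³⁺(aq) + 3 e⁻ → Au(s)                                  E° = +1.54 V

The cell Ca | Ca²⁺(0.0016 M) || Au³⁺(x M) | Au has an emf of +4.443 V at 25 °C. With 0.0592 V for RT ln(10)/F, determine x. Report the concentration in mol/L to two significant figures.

0.0030 M

Au³⁺/Au is the cathode, Ca²⁺/Ca the anode: E°cell = +4.41 V, n = 6.
Overall reaction: 2 Au³⁺(aq) + 3 Ca(s) → 2 Au(s) + 3 Ca²⁺(aq); Q = [Ca²⁺]^3/[Au³⁺]^2.
From E = E° − (0.0592/n) log Q: log Q = (E° − E)·n/0.0592 = (+4.41 − (+4.443))·6/0.0592 = -3.3446.
So 2·log[Au³⁺] = 3·log(0.0016) − log Q = -8.3876 − (-3.3446) = -5.0430; log[Au³⁺] = -5.0430 / 2 = -2.5215; [Au³⁺] = 10^(-2.5215) ≈ 0.0030 M.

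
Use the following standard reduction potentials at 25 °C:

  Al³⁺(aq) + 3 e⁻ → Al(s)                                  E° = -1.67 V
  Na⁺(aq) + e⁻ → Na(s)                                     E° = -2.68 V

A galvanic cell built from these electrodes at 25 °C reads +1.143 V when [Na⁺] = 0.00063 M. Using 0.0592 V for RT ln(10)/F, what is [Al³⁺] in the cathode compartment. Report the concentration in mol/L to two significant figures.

Al³⁺/Al is the cathode, Na⁺/Na the anode: E°cell = +1.01 V, n = 3.
Overall reaction: Al³⁺(aq) + 3 Na(s) → Al(s) + 3 Na⁺(aq); Q = [Na⁺]^3/[Al³⁺]^1.
From E = E° − (0.0592/n) log Q: log Q = (E° − E)·n/0.0592 = (+1.01 − (+1.143))·3/0.0592 = -6.7399.
So 1·log[Al³⁺] = 3·log(0.00063) − log Q = -9.6020 − (-6.7399) = -2.8621; [Al³⁺] = 10^(-2.8621) ≈ 0.0014 M.

0.0014 M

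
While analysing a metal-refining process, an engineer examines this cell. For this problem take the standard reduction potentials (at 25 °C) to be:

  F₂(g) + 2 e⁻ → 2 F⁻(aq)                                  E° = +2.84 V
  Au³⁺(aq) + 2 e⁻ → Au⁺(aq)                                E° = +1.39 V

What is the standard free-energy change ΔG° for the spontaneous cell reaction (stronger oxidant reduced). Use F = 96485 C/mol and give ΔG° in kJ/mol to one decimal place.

-279.8 kJ/mol

F₂/F⁻ (E° = +2.84 V) is the cathode; Au³⁺/Au⁺ (E° = +1.39 V) is the anode, so E°cell = +1.45 V.
Balancing electrons gives n = 2 (lcm of 2 and 2).
ΔG° = −nFE° = −(2)(96485)(+1.45) = -279,806 J = -279.8 kJ/mol.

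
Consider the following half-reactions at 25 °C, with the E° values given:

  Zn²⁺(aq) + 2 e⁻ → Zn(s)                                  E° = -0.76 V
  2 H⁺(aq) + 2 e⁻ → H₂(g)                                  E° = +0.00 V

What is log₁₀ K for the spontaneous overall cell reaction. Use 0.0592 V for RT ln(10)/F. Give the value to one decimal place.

Cathode: H⁺/H₂; anode: Zn²⁺/Zn. E°cell = +0.76 V, n = 2.
log K = nE°cell / 0.0592 = (2)(+0.76) / 0.0592 = 25.7.

25.7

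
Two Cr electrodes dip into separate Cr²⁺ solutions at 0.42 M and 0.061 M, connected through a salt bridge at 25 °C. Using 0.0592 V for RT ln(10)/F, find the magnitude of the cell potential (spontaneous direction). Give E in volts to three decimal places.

+0.025 V

For a concentration cell E°cell = 0. The 0.42 M side is the cathode (reduction is favoured where [Cr²⁺] is higher).
With n = 2, E = −(0.0592/2) log([Cr²⁺]ₐₙ/[Cr²⁺]꜀ₐₜ) = −(0.0592/2) log(0.061/0.42) = −(0.0592/2)(-0.838) = +0.025 V.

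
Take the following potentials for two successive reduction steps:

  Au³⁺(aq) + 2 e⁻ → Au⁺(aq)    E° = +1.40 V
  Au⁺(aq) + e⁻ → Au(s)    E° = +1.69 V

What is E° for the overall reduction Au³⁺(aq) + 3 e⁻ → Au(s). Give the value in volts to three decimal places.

+1.497 V

Standard free energies of sequential steps add: ΔG°₃ = ΔG°₁ + ΔG°₂, so n₃E°₃ = n₁E°₁ + n₂E°₂.
E°₃ = (2×+1.40 + 1×+1.69) / 3 = (+4.490) / 3 = +1.497 V.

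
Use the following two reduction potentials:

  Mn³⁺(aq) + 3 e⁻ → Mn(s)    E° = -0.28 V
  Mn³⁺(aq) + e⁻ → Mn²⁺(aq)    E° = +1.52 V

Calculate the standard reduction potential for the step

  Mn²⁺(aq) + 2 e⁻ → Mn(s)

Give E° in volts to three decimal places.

-1.180 V

Sequential free energies add, so n₃E°₃ = n₁E°₁ + n₂E°₂.
With n₃ = 3, and the known step contributing 1×(+1.52) V, the unknown satisfies 2·E° = 3×(-0.28) − 1×(+1.52) = -2.360.
E° = -2.360 / 2 = -1.180 V.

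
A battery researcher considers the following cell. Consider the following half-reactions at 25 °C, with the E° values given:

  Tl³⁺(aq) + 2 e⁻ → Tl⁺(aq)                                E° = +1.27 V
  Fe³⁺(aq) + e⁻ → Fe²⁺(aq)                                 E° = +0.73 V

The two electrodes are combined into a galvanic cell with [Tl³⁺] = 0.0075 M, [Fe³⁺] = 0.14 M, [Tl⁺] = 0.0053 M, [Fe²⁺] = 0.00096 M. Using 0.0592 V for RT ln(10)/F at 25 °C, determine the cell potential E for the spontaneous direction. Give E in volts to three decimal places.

+0.416 V

Tl³⁺/Tl⁺ is the cathode (higher E°), Fe³⁺/Fe²⁺ the anode: E°cell = +1.27 − (+0.73) = +0.54 V, n = 2.
Overall: Tl³⁺(aq) + 2 Fe²⁺(aq) → Tl⁺(aq) + 2 Fe³⁺(aq)
Q = [Tl⁺]·[Fe³⁺]^2 / ([Tl³⁺]·[Fe²⁺]^2); log Q = 4.177.
E = E° − (0.0592/n) log Q = +0.54 − (0.0592/2)(4.177) = +0.416 V.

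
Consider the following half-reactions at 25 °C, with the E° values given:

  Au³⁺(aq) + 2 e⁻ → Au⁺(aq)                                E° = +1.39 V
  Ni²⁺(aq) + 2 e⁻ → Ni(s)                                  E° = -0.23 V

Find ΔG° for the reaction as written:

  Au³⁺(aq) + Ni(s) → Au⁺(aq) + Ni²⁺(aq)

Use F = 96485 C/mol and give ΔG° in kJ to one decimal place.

As written, Au³⁺/Au⁺ is reduced (cathode) and Ni²⁺/Ni is oxidised (anode), so E°cell = (+1.39) − (-0.23) = +1.62 V.
Balancing electrons gives n = 2.
ΔG° = −nFE° = −(2)(96485)(+1.62) = -312,611 J = -312.6 kJ.

-312.6 kJ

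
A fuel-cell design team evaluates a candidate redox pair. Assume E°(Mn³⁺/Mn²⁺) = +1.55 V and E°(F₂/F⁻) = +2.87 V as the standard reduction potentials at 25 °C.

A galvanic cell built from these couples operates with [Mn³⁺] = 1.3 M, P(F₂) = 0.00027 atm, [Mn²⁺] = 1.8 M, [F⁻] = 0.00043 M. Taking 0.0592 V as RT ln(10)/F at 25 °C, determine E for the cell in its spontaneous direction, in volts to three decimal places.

F₂/F⁻ is the cathode (higher E°), Mn³⁺/Mn²⁺ the anode: E°cell = +2.87 − (+1.55) = +1.32 V, n = 2.
Overall: F₂(g) + 2 Mn²⁺(aq) → 2 F⁻(aq) + 2 Mn³⁺(aq)
Q = [F⁻]^2·[Mn³⁺]^2 / (P(F₂)·[Mn²⁺]^2); log Q = -3.447.
E = E° − (0.0592/n) log Q = +1.32 − (0.0592/2)(-3.447) = +1.422 V.

+1.422 V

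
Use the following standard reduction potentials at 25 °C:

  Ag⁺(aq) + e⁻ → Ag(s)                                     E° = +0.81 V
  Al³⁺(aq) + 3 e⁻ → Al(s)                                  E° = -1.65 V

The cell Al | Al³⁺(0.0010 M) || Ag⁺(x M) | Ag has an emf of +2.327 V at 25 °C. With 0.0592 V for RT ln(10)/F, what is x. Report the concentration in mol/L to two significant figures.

0.00057 M

Ag⁺/Ag is the cathode, Al³⁺/Al the anode: E°cell = +2.46 V, n = 3.
Overall reaction: 3 Ag⁺(aq) + Al(s) → 3 Ag(s) + Al³⁺(aq); Q = [Al³⁺]^1/[Ag⁺]^3.
From E = E° − (0.0592/n) log Q: log Q = (E° − E)·n/0.0592 = (+2.46 − (+2.327))·3/0.0592 = 6.7399.
So 3·log[Ag⁺] = 1·log(0.001) − log Q = -3.0000 − (6.7399) = -9.7399; log[Ag⁺] = -9.7399 / 3 = -3.2466; [Ag⁺] = 10^(-3.2466) ≈ 0.00057 M.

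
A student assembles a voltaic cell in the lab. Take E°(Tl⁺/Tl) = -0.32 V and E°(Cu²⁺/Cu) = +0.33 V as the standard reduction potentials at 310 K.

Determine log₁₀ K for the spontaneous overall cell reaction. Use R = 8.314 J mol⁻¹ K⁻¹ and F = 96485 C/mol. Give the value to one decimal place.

Cathode: Cu²⁺/Cu; anode: Tl⁺/Tl. E°cell = (+0.33) − (-0.32) = +0.65 V, with n = 2.
ΔG° = −nFE° = −RT ln K, so ln K = nFE°/(RT) = (2)(96485)(+0.65) / ((8.314)(310)) = 48.667.
log₁₀ K = 48.667 / ln 10 = 21.1.

21.1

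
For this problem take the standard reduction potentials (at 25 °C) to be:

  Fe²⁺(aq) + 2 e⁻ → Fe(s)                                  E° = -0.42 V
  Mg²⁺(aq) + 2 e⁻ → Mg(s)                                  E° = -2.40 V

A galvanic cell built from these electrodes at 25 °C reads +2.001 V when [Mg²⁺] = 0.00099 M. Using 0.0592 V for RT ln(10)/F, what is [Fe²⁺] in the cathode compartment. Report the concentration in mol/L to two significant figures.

0.0051 M

Fe²⁺/Fe is the cathode, Mg²⁺/Mg the anode: E°cell = +1.98 V, n = 2.
Overall reaction: Fe²⁺(aq) + Mg(s) → Fe(s) + Mg²⁺(aq); Q = [Mg²⁺]^1/[Fe²⁺]^1.
From E = E° − (0.0592/n) log Q: log Q = (E° − E)·n/0.0592 = (+1.98 − (+2.001))·2/0.0592 = -0.7095.
So 1·log[Fe²⁺] = 1·log(0.00099) − log Q = -3.0044 − (-0.7095) = -2.2949; [Fe²⁺] = 10^(-2.2949) ≈ 0.0051 M.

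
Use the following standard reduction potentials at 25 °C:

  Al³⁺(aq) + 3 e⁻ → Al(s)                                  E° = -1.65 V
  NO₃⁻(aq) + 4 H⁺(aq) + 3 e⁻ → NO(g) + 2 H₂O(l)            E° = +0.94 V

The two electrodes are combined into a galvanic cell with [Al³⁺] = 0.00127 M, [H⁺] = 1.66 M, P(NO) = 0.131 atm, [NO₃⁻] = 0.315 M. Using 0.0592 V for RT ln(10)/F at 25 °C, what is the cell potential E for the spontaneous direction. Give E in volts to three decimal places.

NO₃⁻/NO is the cathode (higher E°), Al³⁺/Al the anode: E°cell = +0.94 − (-1.65) = +2.59 V, n = 3.
Overall: NO₃⁻(aq) + 4 H⁺(aq) + Al(s) → NO(g) + 2 H₂O(l) + Al³⁺(aq)
Q = P(NO)·[Al³⁺] / ([NO₃⁻]·[H⁺]^4); log Q = -4.158.
E = E° − (0.0592/n) log Q = +2.59 − (0.0592/3)(-4.158) = +2.672 V.

+2.672 V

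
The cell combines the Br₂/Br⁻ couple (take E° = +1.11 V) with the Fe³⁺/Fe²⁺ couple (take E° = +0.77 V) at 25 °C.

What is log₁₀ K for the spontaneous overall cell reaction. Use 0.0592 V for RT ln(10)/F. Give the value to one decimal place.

11.5

Cathode: Br₂/Br⁻; anode: Fe³⁺/Fe²⁺. E°cell = +0.34 V, n = 2.
log K = nE°cell / 0.0592 = (2)(+0.34) / 0.0592 = 11.5.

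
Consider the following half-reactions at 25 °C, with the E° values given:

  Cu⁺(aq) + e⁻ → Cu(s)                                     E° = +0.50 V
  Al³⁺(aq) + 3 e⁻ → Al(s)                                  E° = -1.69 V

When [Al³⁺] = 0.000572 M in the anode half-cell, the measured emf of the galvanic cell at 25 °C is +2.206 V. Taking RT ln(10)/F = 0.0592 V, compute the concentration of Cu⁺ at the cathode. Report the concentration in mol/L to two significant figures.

0.15 M

Cu⁺/Cu is the cathode, Al³⁺/Al the anode: E°cell = +2.19 V, n = 3.
Overall reaction: 3 Cu⁺(aq) + Al(s) → 3 Cu(s) + Al³⁺(aq); Q = [Al³⁺]^1/[Cu⁺]^3.
From E = E° − (0.0592/n) log Q: log Q = (E° − E)·n/0.0592 = (+2.19 − (+2.206))·3/0.0592 = -0.8108.
So 3·log[Cu⁺] = 1·log(0.000572) − log Q = -3.2426 − (-0.8108) = -2.4318; log[Cu⁺] = -2.4318 / 3 = -0.8106; [Cu⁺] = 10^(-0.8106) ≈ 0.15 M.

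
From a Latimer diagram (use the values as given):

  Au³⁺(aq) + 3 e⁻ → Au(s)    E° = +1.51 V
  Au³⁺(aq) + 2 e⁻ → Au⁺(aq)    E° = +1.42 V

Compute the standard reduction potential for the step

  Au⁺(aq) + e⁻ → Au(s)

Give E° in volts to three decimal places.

+1.690 V

Sequential free energies add, so n₃E°₃ = n₁E°₁ + n₂E°₂.
With n₃ = 3, and the known step contributing 2×(+1.42) V, the unknown satisfies 1·E° = 3×(+1.51) − 2×(+1.42) = +1.690.
E° = +1.690 / 1 = +1.690 V.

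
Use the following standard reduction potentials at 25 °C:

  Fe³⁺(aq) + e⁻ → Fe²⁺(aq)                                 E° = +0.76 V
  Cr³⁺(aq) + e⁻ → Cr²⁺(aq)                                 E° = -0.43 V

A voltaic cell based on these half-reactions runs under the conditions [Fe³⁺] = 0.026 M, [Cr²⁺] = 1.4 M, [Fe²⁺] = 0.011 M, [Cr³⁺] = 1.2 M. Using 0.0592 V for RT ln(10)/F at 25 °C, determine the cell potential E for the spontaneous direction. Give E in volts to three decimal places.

+1.216 V

Fe³⁺/Fe²⁺ is the cathode (higher E°), Cr³⁺/Cr²⁺ the anode: E°cell = +0.76 − (-0.43) = +1.19 V, n = 1.
Overall: Fe³⁺(aq) + Cr²⁺(aq) → Fe²⁺(aq) + Cr³⁺(aq)
Q = [Fe²⁺]·[Cr³⁺] / ([Fe³⁺]·[Cr²⁺]); log Q = -0.441.
E = E° − (0.0592/n) log Q = +1.19 − (0.0592/1)(-0.441) = +1.216 V.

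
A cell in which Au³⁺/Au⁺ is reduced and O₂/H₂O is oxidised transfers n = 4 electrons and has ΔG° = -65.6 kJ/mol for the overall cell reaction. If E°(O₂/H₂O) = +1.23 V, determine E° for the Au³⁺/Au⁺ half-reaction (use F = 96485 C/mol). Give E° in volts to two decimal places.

E°cell = −ΔG°/(nF) = −(-65.6×10³)/((4)(96485)) = +0.170 V.
Since Au³⁺/Au⁺ is the cathode and O₂/H₂O the anode, E°cell = E°(Au³⁺/Au⁺) − E°(O₂/H₂O).
So E°(Au³⁺/Au⁺) = E°cell + E°(O₂/H₂O) = +0.170 + (+1.23) = +1.40 V.

+1.40 V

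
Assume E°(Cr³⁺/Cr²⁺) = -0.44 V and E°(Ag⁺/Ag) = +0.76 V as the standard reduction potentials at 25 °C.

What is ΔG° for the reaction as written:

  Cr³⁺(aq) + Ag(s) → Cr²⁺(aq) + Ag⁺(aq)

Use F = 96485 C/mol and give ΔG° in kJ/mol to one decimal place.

+115.8 kJ/mol

As written, Cr³⁺/Cr²⁺ is reduced (cathode) and Ag⁺/Ag is oxidised (anode), so E°cell = (-0.44) − (+0.76) = -1.20 V.
Balancing electrons gives n = 1.
ΔG° = −nFE° = −(1)(96485)(-1.20) = 115,782 J = +115.8 kJ/mol.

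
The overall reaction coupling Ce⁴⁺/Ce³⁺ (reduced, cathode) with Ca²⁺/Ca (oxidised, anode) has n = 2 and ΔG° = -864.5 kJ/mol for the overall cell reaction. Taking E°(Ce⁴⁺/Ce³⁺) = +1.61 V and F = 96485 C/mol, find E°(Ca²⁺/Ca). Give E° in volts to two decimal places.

-2.87 V

E°cell = −ΔG°/(nF) = −(-864.5×10³)/((2)(96485)) = +4.480 V.
Since Ce⁴⁺/Ce³⁺ is the cathode and Ca²⁺/Ca the anode, E°cell = E°(Ce⁴⁺/Ce³⁺) − E°(Ca²⁺/Ca).
So E°(Ca²⁺/Ca) = E°(Ce⁴⁺/Ce³⁺) − E°cell = (+1.61) − (+4.480) = -2.87 V.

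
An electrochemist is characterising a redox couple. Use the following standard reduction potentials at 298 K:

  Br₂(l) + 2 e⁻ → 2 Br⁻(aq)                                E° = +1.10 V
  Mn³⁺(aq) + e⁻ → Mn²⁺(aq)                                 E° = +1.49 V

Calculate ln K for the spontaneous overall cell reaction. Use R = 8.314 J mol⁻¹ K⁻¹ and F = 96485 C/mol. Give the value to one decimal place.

Cathode: Mn³⁺/Mn²⁺; anode: Br₂/Br⁻. E°cell = (+1.49) − (+1.10) = +0.39 V, with n = 2.
ΔG° = −nFE° = −RT ln K, so ln K = nFE°/(RT) = (2)(96485)(+0.39) / ((8.314)(298)) = 30.376.

30.4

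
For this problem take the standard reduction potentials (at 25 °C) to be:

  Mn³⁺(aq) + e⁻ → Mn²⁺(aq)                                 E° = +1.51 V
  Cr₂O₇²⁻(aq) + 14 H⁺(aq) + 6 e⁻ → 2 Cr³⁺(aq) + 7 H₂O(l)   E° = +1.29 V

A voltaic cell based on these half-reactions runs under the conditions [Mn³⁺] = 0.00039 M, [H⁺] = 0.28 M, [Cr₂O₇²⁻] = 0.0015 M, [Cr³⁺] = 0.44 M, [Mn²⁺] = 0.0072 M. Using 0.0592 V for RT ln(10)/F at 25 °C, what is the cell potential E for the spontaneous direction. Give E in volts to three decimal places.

+0.242 V

Mn³⁺/Mn²⁺ is the cathode (higher E°), Cr₂O₇²⁻/Cr³⁺ the anode: E°cell = +1.51 − (+1.29) = +0.22 V, n = 6.
Overall: 6 Mn³⁺(aq) + 2 Cr³⁺(aq) + 7 H₂O(l) → 6 Mn²⁺(aq) + Cr₂O₇²⁻(aq) + 14 H⁺(aq)
Q = [Mn²⁺]^6·[Cr₂O₇²⁻]·[H⁺]^14 / ([Mn³⁺]^6·[Cr³⁺]^2); log Q = -2.253.
E = E° − (0.0592/n) log Q = +0.22 − (0.0592/6)(-2.253) = +0.242 V.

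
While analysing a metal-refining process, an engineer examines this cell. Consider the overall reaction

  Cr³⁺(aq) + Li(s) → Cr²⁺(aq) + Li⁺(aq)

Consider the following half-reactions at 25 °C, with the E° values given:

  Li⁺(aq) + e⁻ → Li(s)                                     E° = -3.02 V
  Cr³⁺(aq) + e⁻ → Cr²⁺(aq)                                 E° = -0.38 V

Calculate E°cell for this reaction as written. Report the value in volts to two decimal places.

+2.64 V

The Cr³⁺/Cr²⁺ couple has the higher reduction potential, so it is the cathode; Li⁺/Li is oxidised at the anode.
E°cell = E°(cathode) − E°(anode) = (-0.38) − (-3.02) = +2.64 V.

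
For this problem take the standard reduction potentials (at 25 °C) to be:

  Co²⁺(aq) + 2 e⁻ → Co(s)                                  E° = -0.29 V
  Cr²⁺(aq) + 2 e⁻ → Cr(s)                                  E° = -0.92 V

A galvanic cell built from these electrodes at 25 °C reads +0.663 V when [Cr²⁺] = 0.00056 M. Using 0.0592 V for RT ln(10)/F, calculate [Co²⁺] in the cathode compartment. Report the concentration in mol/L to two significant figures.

Co²⁺/Co is the cathode, Cr²⁺/Cr the anode: E°cell = +0.63 V, n = 2.
Overall reaction: Co²⁺(aq) + Cr(s) → Co(s) + Cr²⁺(aq); Q = [Cr²⁺]^1/[Co²⁺]^1.
From E = E° − (0.0592/n) log Q: log Q = (E° − E)·n/0.0592 = (+0.63 − (+0.663))·2/0.0592 = -1.1149.
So 1·log[Co²⁺] = 1·log(0.00056) − log Q = -3.2518 − (-1.1149) = -2.1369; [Co²⁺] = 10^(-2.1369) ≈ 0.0073 M.

0.0073 M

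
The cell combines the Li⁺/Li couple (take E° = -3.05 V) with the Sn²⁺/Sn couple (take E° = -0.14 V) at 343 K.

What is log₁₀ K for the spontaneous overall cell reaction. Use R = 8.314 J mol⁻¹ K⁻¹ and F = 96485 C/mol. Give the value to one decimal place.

85.5

Cathode: Sn²⁺/Sn; anode: Li⁺/Li. E°cell = (-0.14) − (-3.05) = +2.91 V, with n = 2.
ΔG° = −nFE° = −RT ln K, so ln K = nFE°/(RT) = (2)(96485)(+2.91) / ((8.314)(343)) = 196.915.
log₁₀ K = 196.915 / ln 10 = 85.5.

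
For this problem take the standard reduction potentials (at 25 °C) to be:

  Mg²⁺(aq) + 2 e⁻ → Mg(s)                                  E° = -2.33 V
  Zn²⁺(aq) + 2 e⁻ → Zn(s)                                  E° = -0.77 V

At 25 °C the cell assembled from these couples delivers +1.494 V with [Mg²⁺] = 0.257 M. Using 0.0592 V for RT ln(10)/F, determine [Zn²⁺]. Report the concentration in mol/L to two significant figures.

0.0015 M

Zn²⁺/Zn is the cathode, Mg²⁺/Mg the anode: E°cell = +1.56 V, n = 2.
Overall reaction: Zn²⁺(aq) + Mg(s) → Zn(s) + Mg²⁺(aq); Q = [Mg²⁺]^1/[Zn²⁺]^1.
From E = E° − (0.0592/n) log Q: log Q = (E° − E)·n/0.0592 = (+1.56 − (+1.494))·2/0.0592 = 2.2297.
So 1·log[Zn²⁺] = 1·log(0.257) − log Q = -0.5901 − (2.2297) = -2.8198; [Zn²⁺] = 10^(-2.8198) ≈ 0.0015 M.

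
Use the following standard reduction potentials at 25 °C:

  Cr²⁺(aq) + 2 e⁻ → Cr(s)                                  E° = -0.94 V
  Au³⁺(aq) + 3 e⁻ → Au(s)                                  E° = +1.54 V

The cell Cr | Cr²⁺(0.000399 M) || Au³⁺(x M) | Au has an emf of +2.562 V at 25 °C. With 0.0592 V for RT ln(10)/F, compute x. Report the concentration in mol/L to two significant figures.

0.11 M

Au³⁺/Au is the cathode, Cr²⁺/Cr the anode: E°cell = +2.48 V, n = 6.
Overall reaction: 2 Au³⁺(aq) + 3 Cr(s) → 2 Au(s) + 3 Cr²⁺(aq); Q = [Cr²⁺]^3/[Au³⁺]^2.
From E = E° − (0.0592/n) log Q: log Q = (E° − E)·n/0.0592 = (+2.48 − (+2.562))·6/0.0592 = -8.3108.
So 2·log[Au³⁺] = 3·log(0.000399) − log Q = -10.1971 − (-8.3108) = -1.8863; log[Au³⁺] = -1.8863 / 2 = -0.9432; [Au³⁺] = 10^(-0.9432) ≈ 0.11 M.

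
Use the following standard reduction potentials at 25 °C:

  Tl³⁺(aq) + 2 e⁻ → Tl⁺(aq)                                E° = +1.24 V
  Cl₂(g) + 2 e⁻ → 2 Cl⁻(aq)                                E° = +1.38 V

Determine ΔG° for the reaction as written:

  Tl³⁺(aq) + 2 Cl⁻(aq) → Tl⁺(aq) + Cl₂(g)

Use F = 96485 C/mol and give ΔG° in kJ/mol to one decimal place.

As written, Tl³⁺/Tl⁺ is reduced (cathode) and Cl₂/Cl⁻ is oxidised (anode), so E°cell = (+1.24) − (+1.38) = -0.14 V.
Balancing electrons gives n = 2.
ΔG° = −nFE° = −(2)(96485)(-0.14) = 27,016 J = +27.0 kJ/mol.

+27.0 kJ/mol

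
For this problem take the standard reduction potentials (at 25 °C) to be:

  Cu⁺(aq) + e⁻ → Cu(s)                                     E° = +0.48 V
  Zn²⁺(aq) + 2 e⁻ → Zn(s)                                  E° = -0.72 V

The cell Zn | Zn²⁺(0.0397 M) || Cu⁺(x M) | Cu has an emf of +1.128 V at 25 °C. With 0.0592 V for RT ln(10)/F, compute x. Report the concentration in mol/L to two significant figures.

0.012 M

Cu⁺/Cu is the cathode, Zn²⁺/Zn the anode: E°cell = +1.20 V, n = 2.
Overall reaction: 2 Cu⁺(aq) + Zn(s) → 2 Cu(s) + Zn²⁺(aq); Q = [Zn²⁺]^1/[Cu⁺]^2.
From E = E° − (0.0592/n) log Q: log Q = (E° − E)·n/0.0592 = (+1.20 − (+1.128))·2/0.0592 = 2.4324.
So 2·log[Cu⁺] = 1·log(0.0397) − log Q = -1.4012 − (2.4324) = -3.8336; log[Cu⁺] = -3.8336 / 2 = -1.9168; [Cu⁺] = 10^(-1.9168) ≈ 0.012 M.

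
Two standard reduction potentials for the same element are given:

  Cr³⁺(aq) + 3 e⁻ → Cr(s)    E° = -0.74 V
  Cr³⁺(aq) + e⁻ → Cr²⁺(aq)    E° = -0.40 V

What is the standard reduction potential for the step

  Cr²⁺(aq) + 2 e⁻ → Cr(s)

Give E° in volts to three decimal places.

-0.910 V

Sequential free energies add, so n₃E°₃ = n₁E°₁ + n₂E°₂.
With n₃ = 3, and the known step contributing 1×(-0.40) V, the unknown satisfies 2·E° = 3×(-0.74) − 1×(-0.40) = -1.820.
E° = -1.820 / 2 = -0.910 V.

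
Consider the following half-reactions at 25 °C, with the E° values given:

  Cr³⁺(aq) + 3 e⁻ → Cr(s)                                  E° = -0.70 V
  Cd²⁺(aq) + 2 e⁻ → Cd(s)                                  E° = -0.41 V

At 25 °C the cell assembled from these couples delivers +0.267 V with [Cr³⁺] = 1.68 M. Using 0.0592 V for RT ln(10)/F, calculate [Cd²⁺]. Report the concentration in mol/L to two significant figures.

Cd²⁺/Cd is the cathode, Cr³⁺/Cr the anode: E°cell = +0.29 V, n = 6.
Overall reaction: 3 Cd²⁺(aq) + 2 Cr(s) → 3 Cd(s) + 2 Cr³⁺(aq); Q = [Cr³⁺]^2/[Cd²⁺]^3.
From E = E° − (0.0592/n) log Q: log Q = (E° − E)·n/0.0592 = (+0.29 − (+0.267))·6/0.0592 = 2.3311.
So 3·log[Cd²⁺] = 2·log(1.68) − log Q = 0.4506 − (2.3311) = -1.8805; log[Cd²⁺] = -1.8805 / 3 = -0.6268; [Cd²⁺] = 10^(-0.6268) ≈ 0.24 M.

0.24 M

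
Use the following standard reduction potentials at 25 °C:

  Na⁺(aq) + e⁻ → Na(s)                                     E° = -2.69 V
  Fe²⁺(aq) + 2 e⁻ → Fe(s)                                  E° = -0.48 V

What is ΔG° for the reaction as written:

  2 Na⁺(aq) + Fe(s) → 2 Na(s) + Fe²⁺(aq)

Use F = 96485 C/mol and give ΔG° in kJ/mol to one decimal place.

+426.5 kJ/mol

As written, Na⁺/Na is reduced (cathode) and Fe²⁺/Fe is oxidised (anode), so E°cell = (-2.69) − (-0.48) = -2.21 V.
Balancing electrons gives n = 2.
ΔG° = −nFE° = −(2)(96485)(-2.21) = 426,464 J = +426.5 kJ/mol.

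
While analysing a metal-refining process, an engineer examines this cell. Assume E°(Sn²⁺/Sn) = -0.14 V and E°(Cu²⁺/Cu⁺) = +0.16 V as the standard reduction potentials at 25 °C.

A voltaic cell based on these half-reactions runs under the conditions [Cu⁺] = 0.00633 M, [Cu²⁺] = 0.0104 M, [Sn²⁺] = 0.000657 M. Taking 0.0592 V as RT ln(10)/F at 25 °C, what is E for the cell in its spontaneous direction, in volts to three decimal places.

Cu²⁺/Cu⁺ is the cathode (higher E°), Sn²⁺/Sn the anode: E°cell = +0.16 − (-0.14) = +0.30 V, n = 2.
Overall: 2 Cu²⁺(aq) + Sn(s) → 2 Cu⁺(aq) + Sn²⁺(aq)
Q = [Cu⁺]^2·[Sn²⁺] / ([Cu²⁺]^2); log Q = -3.614.
E = E° − (0.0592/n) log Q = +0.30 − (0.0592/2)(-3.614) = +0.407 V.

+0.407 V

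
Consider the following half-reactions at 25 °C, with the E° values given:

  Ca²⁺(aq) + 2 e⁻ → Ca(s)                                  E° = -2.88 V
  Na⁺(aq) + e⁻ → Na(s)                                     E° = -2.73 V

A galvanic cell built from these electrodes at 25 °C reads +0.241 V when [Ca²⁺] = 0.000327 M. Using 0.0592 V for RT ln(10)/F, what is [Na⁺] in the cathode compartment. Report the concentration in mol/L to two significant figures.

0.62 M

Na⁺/Na is the cathode, Ca²⁺/Ca the anode: E°cell = +0.15 V, n = 2.
Overall reaction: 2 Na⁺(aq) + Ca(s) → 2 Na(s) + Ca²⁺(aq); Q = [Ca²⁺]^1/[Na⁺]^2.
From E = E° − (0.0592/n) log Q: log Q = (E° − E)·n/0.0592 = (+0.15 − (+0.241))·2/0.0592 = -3.0743.
So 2·log[Na⁺] = 1·log(0.000327) − log Q = -3.4855 − (-3.0743) = -0.4112; log[Na⁺] = -0.4112 / 2 = -0.2056; [Na⁺] = 10^(-0.2056) ≈ 0.62 M.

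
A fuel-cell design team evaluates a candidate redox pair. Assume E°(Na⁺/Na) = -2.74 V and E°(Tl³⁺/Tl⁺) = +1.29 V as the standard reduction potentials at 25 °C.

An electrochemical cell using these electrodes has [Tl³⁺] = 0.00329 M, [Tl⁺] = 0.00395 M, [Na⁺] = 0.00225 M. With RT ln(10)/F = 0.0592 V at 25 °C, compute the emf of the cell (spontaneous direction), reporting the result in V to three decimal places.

+4.184 V

Tl³⁺/Tl⁺ is the cathode (higher E°), Na⁺/Na the anode: E°cell = +1.29 − (-2.74) = +4.03 V, n = 2.
Overall: Tl³⁺(aq) + 2 Na(s) → Tl⁺(aq) + 2 Na⁺(aq)
Q = [Tl⁺]·[Na⁺]^2 / ([Tl³⁺]); log Q = -5.216.
E = E° − (0.0592/n) log Q = +4.03 − (0.0592/2)(-5.216) = +4.184 V.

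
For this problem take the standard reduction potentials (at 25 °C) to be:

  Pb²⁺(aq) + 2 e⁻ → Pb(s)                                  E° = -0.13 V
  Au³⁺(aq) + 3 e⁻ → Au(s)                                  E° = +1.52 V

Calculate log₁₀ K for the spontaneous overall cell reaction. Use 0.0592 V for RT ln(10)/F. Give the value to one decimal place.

167.2

Cathode: Au³⁺/Au; anode: Pb²⁺/Pb. E°cell = +1.65 V, n = 6.
log K = nE°cell / 0.0592 = (6)(+1.65) / 0.0592 = 167.2.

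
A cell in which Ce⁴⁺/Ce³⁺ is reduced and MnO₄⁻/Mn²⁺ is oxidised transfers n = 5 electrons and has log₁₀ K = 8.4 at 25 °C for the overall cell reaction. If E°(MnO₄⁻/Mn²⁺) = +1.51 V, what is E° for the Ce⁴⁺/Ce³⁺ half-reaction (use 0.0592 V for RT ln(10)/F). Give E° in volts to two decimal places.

+1.61 V

E°cell = (0.0592/n)·log K = (0.0592/5)(8.4) = +0.099 V.
Since Ce⁴⁺/Ce³⁺ is the cathode and MnO₄⁻/Mn²⁺ the anode, E°cell = E°(Ce⁴⁺/Ce³⁺) − E°(MnO₄⁻/Mn²⁺).
So E°(Ce⁴⁺/Ce³⁺) = E°cell + E°(MnO₄⁻/Mn²⁺) = +0.099 + (+1.51) = +1.61 V.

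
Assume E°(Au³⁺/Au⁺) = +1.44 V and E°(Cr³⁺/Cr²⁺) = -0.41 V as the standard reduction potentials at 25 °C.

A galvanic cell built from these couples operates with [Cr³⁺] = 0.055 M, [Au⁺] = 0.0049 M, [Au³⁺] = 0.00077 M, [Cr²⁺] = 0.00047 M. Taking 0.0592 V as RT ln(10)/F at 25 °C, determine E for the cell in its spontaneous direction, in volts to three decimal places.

Au³⁺/Au⁺ is the cathode (higher E°), Cr³⁺/Cr²⁺ the anode: E°cell = +1.44 − (-0.41) = +1.85 V, n = 2.
Overall: Au³⁺(aq) + 2 Cr²⁺(aq) → Au⁺(aq) + 2 Cr³⁺(aq)
Q = [Au⁺]·[Cr³⁺]^2 / ([Au³⁺]·[Cr²⁺]^2); log Q = 4.940.
E = E° − (0.0592/n) log Q = +1.85 − (0.0592/2)(4.940) = +1.704 V.

+1.704 V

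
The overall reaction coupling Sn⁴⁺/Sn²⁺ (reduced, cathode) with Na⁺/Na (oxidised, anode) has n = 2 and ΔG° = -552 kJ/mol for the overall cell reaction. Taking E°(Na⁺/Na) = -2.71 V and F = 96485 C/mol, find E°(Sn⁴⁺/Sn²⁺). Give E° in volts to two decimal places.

+0.15 V

E°cell = −ΔG°/(nF) = −(-552×10³)/((2)(96485)) = +2.861 V.
Since Sn⁴⁺/Sn²⁺ is the cathode and Na⁺/Na the anode, E°cell = E°(Sn⁴⁺/Sn²⁺) − E°(Na⁺/Na).
So E°(Sn⁴⁺/Sn²⁺) = E°cell + E°(Na⁺/Na) = +2.861 + (-2.71) = +0.15 V.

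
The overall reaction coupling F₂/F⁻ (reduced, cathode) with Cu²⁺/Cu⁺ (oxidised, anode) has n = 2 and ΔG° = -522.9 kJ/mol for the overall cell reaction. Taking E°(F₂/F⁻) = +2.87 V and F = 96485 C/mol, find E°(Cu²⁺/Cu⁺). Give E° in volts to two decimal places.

E°cell = −ΔG°/(nF) = −(-522.9×10³)/((2)(96485)) = +2.710 V.
Since F₂/F⁻ is the cathode and Cu²⁺/Cu⁺ the anode, E°cell = E°(F₂/F⁻) − E°(Cu²⁺/Cu⁺).
So E°(Cu²⁺/Cu⁺) = E°(F₂/F⁻) − E°cell = (+2.87) − (+2.710) = +0.16 V.

+0.16 V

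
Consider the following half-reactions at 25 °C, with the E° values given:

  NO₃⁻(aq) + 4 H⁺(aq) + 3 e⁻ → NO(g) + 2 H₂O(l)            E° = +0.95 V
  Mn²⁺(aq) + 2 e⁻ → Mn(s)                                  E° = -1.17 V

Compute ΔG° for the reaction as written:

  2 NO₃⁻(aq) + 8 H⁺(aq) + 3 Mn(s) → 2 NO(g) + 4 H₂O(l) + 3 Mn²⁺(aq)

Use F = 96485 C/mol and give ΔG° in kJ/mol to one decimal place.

-1227.3 kJ/mol

As written, NO₃⁻/NO is reduced (cathode) and Mn²⁺/Mn is oxidised (anode), so E°cell = (+0.95) − (-1.17) = +2.12 V.
Balancing electrons gives n = 6.
ΔG° = −nFE° = −(6)(96485)(+2.12) = -1,227,289 J = -1227.3 kJ/mol.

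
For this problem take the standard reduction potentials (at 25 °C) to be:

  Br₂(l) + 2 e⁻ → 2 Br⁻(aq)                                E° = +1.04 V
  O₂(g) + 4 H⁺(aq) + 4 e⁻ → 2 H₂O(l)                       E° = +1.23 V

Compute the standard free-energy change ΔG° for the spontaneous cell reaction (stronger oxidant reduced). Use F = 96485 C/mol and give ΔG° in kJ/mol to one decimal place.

O₂/H₂O (E° = +1.23 V) is the cathode; Br₂/Br⁻ (E° = +1.04 V) is the anode, so E°cell = +0.19 V.
Balancing electrons gives n = 4 (lcm of 4 and 2).
ΔG° = −nFE° = −(4)(96485)(+0.19) = -73,329 J = -73.3 kJ/mol.

-73.3 kJ/mol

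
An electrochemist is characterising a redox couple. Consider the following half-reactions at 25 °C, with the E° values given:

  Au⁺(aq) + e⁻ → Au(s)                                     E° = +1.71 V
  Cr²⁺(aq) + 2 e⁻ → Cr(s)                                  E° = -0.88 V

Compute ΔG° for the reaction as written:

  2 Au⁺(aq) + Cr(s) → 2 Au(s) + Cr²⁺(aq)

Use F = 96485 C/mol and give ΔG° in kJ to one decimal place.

-499.8 kJ

As written, Au⁺/Au is reduced (cathode) and Cr²⁺/Cr is oxidised (anode), so E°cell = (+1.71) − (-0.88) = +2.59 V.
Balancing electrons gives n = 2.
ΔG° = −nFE° = −(2)(96485)(+2.59) = -499,792 J = -499.8 kJ.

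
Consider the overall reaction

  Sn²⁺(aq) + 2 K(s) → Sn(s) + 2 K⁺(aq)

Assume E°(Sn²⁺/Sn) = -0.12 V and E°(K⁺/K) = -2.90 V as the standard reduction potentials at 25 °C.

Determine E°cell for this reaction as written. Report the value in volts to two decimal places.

The Sn²⁺/Sn couple has the higher reduction potential, so it is the cathode; K⁺/K is oxidised at the anode.
E°cell = E°(cathode) − E°(anode) = (-0.12) − (-2.90) = +2.78 V.

+2.78 V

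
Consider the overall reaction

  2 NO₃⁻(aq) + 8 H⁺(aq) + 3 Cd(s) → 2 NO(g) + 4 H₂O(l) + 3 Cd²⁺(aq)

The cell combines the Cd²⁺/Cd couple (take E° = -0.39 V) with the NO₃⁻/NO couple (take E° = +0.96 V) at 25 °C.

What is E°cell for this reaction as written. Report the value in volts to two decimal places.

The NO₃⁻/NO couple has the higher reduction potential, so it is the cathode; Cd²⁺/Cd is oxidised at the anode.
E°cell = E°(cathode) − E°(anode) = (+0.96) − (-0.39) = +1.35 V.

+1.35 V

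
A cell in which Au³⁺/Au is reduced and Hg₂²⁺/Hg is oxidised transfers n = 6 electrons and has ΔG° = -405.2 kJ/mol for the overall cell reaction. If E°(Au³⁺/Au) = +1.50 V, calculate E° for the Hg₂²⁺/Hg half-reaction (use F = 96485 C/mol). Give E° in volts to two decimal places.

+0.80 V

E°cell = −ΔG°/(nF) = −(-405.2×10³)/((6)(96485)) = +0.700 V.
Since Au³⁺/Au is the cathode and Hg₂²⁺/Hg the anode, E°cell = E°(Au³⁺/Au) − E°(Hg₂²⁺/Hg).
So E°(Hg₂²⁺/Hg) = E°(Au³⁺/Au) − E°cell = (+1.50) − (+0.700) = +0.80 V.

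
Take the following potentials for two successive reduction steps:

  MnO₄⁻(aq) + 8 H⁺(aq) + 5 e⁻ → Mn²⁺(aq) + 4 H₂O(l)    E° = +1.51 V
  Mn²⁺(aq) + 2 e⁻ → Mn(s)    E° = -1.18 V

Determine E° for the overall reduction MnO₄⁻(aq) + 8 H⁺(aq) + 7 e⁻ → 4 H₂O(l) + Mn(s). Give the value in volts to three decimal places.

Since ΔG° = −nFE° is additive over sequential reductions, n₃E°₃ = n₁E°₁ + n₂E°₂.
E°₃ = (5×+1.51 + 2×-1.18) / 7 = (+5.190) / 7 = +0.741 V.

+0.741 V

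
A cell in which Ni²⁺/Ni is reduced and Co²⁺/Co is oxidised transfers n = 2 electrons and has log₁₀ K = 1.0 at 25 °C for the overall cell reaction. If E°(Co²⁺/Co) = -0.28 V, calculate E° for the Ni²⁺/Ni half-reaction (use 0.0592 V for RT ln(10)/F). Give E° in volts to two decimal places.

E°cell = (0.0592/n)·log K = (0.0592/2)(1.0) = +0.030 V.
Since Ni²⁺/Ni is the cathode and Co²⁺/Co the anode, E°cell = E°(Ni²⁺/Ni) − E°(Co²⁺/Co).
So E°(Ni²⁺/Ni) = E°cell + E°(Co²⁺/Co) = +0.030 + (-0.28) = -0.25 V.

-0.25 V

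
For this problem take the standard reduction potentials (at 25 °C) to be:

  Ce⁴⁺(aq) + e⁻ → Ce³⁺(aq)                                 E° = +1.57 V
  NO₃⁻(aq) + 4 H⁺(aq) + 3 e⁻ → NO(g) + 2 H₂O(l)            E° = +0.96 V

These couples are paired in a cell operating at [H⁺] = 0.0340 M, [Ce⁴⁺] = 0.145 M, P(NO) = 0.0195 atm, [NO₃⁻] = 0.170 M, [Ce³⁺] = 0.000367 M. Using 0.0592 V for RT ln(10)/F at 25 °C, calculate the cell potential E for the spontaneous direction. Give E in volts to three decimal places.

+0.861 V

Ce⁴⁺/Ce³⁺ is the cathode (higher E°), NO₃⁻/NO the anode: E°cell = +1.57 − (+0.96) = +0.61 V, n = 3.
Overall: 3 Ce⁴⁺(aq) + NO(g) + 2 H₂O(l) → 3 Ce³⁺(aq) + NO₃⁻(aq) + 4 H⁺(aq)
Q = [Ce³⁺]^3·[NO₃⁻]·[H⁺]^4 / ([Ce⁴⁺]^3·P(NO)); log Q = -12.724.
E = E° − (0.0592/n) log Q = +0.61 − (0.0592/3)(-12.724) = +0.861 V.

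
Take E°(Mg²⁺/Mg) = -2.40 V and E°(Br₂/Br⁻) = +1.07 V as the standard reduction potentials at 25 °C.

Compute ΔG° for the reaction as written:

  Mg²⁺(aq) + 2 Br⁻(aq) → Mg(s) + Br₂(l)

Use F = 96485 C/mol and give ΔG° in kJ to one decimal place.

As written, Mg²⁺/Mg is reduced (cathode) and Br₂/Br⁻ is oxidised (anode), so E°cell = (-2.40) − (+1.07) = -3.47 V.
Balancing electrons gives n = 2.
ΔG° = −nFE° = −(2)(96485)(-3.47) = 669,606 J = +669.6 kJ.

+669.6 kJ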